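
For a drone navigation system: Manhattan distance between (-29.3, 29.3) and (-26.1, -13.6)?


|(-29.3)-(-26.1)| + |29.3-(-13.6)| = 3.2 + 42.9 = 46.1

46.1


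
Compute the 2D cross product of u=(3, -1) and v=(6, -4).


u x v = u_x*v_y - u_y*v_x = 3*(-4) - (-1)*6
= (-12) - (-6) = -6

-6


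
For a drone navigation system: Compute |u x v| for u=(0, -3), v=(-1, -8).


|u x v| = |0*(-8) - (-3)*(-1)|
= |0 - 3| = 3

3


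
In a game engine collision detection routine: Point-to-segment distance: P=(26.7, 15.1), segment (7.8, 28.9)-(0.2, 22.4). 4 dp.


Project P onto AB: t = 0 (clamped to [0,1])
Closest point on segment: (7.8, 28.9)
Distance: 23.4019

23.4019


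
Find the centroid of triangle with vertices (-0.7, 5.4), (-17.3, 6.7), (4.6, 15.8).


Centroid = ((x_A+x_B+x_C)/3, (y_A+y_B+y_C)/3)
= (((-0.7)+(-17.3)+4.6)/3, (5.4+6.7+15.8)/3)
= (-4.4667, 9.3)

(-4.4667, 9.3)


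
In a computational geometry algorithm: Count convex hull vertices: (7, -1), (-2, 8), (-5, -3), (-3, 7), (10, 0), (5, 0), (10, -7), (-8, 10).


Convex hull vertices (CCW): (-8, 10), (-5, -3), (10, -7), (10, 0), (-2, 8)
Count = 5

5


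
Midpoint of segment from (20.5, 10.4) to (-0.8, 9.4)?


M = ((20.5+(-0.8))/2, (10.4+9.4)/2)
= (9.85, 9.9)

(9.85, 9.9)


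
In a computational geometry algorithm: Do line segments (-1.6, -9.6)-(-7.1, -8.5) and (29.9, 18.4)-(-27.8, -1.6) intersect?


Cross products: d1=985.6, d2=812.13, d3=-188.65, d4=-15.18
d1*d2 < 0 and d3*d4 < 0? no

No, they don't intersect


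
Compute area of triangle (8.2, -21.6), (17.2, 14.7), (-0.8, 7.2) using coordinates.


Area = |x_A(y_B-y_C) + x_B(y_C-y_A) + x_C(y_A-y_B)|/2
= |61.5 + 495.36 + 29.04|/2
= 585.9/2 = 292.95

292.95


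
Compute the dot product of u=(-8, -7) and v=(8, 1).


u . v = u_x*v_x + u_y*v_y = (-8)*8 + (-7)*1
= (-64) + (-7) = -71

-71


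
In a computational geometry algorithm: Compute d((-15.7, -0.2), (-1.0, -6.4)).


dx=14.7, dy=-6.2
d^2 = 14.7^2 + (-6.2)^2 = 254.53
d = sqrt(254.53) = 15.954

15.954


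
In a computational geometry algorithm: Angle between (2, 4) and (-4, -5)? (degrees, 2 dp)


u.v = -28, |u| = sqrt(20) = 4.4721, |v| = sqrt(41) = 6.4031
cos(theta) = u.v/(|u||v|) = -28/sqrt(820) = -0.977802
theta = acos(-0.977802) = 167.91 degrees

167.91 degrees


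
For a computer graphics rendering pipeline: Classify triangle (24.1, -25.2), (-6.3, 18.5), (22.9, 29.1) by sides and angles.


Side lengths squared: AB^2=2833.85, BC^2=965, CA^2=2949.93
Sorted: [965, 2833.85, 2949.93]
By sides: Scalene, By angles: Acute

Scalene, Acute


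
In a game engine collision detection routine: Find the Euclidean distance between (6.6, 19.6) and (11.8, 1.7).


dx=5.2, dy=-17.9
d^2 = 5.2^2 + (-17.9)^2 = 347.45
d = sqrt(347.45) = 18.64

18.64


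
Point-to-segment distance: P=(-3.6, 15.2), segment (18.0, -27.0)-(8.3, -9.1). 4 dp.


Project P onto AB: t = 1 (clamped to [0,1])
Closest point on segment: (8.3, -9.1)
Distance: 27.0573

27.0573


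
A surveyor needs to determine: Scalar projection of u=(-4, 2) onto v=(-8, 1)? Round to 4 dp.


u.v = 34, |v| = sqrt(65) = 8.0623
Scalar projection = u.v / |v| = 34 / sqrt(65) = 4.2172

4.2172


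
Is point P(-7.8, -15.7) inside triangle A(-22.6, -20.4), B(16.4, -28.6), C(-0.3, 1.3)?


Cross products: AB x AP = 304.66, BC x BP = 508.15, CA x CP = 216.35
All same sign? yes

Yes, inside


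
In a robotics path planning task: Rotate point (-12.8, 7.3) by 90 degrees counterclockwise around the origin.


90° CCW: (x,y) -> (-y, x)
(-12.8,7.3) -> (-7.3, -12.8)

(-7.3, -12.8)


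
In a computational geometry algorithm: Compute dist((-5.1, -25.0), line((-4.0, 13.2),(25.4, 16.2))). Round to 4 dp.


|cross product| = 1119.78
|line direction| = sqrt(873.36) = 29.5527
Distance = 1119.78/sqrt(873.36) = 37.891

37.891


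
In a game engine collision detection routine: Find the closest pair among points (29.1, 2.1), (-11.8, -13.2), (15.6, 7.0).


d(P0,P1) = 43.6681, d(P0,P2) = 14.3618, d(P1,P2) = 34.0412
Closest: P0 and P2

Closest pair: (29.1, 2.1) and (15.6, 7.0), distance = 14.3618


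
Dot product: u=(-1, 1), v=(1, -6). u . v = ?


u . v = u_x*v_x + u_y*v_y = (-1)*1 + 1*(-6)
= (-1) + (-6) = -7

-7


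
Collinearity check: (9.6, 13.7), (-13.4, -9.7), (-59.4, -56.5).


Cross product: ((-13.4)-9.6)*((-56.5)-13.7) - ((-9.7)-13.7)*((-59.4)-9.6)
= 0

Yes, collinear


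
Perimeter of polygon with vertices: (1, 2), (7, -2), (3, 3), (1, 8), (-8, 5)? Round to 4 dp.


Sides: (1, 2)->(7, -2): sqrt(52) = 7.211103, (7, -2)->(3, 3): sqrt(41) = 6.403124, (3, 3)->(1, 8): sqrt(29) = 5.385165, (1, 8)->(-8, 5): sqrt(90) = 9.486833, (-8, 5)->(1, 2): sqrt(90) = 9.486833
Sum = 37.973058
Perimeter = 37.9731

37.9731


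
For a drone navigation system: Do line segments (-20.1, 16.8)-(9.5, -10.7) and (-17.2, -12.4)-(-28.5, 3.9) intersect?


Cross products: d1=-282.69, d2=-454.42, d3=-784.57, d4=-612.84
d1*d2 < 0 and d3*d4 < 0? no

No, they don't intersect


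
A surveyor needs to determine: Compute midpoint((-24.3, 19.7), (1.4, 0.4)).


M = (((-24.3)+1.4)/2, (19.7+0.4)/2)
= (-11.45, 10.05)

(-11.45, 10.05)


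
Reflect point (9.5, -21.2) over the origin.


Reflection over origin: (x,y) -> (-x,-y)
(9.5, -21.2) -> (-9.5, 21.2)

(-9.5, 21.2)


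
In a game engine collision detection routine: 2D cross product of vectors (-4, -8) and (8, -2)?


u x v = u_x*v_y - u_y*v_x = (-4)*(-2) - (-8)*8
= 8 - (-64) = 72

72


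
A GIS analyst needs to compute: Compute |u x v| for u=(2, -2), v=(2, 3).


|u x v| = |2*3 - (-2)*2|
= |6 - (-4)| = 10

10


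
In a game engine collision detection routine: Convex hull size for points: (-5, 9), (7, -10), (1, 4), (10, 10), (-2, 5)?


Convex hull vertices (CCW): (-5, 9), (7, -10), (10, 10)
Count = 3

3


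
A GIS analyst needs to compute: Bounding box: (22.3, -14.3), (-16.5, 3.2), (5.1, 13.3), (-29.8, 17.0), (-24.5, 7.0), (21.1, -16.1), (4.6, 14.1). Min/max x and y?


x range: [-29.8, 22.3]
y range: [-16.1, 17]
Bounding box: (-29.8,-16.1) to (22.3,17)

(-29.8,-16.1) to (22.3,17)


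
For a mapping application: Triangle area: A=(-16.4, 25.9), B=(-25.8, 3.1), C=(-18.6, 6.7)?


Area = |x_A(y_B-y_C) + x_B(y_C-y_A) + x_C(y_A-y_B)|/2
= |59.04 + 495.36 + (-424.08)|/2
= 130.32/2 = 65.16

65.16


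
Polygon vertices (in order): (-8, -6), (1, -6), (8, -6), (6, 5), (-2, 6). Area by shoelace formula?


Shoelace sum: ((-8)*(-6) - 1*(-6)) + (1*(-6) - 8*(-6)) + (8*5 - 6*(-6)) + (6*6 - (-2)*5) + ((-2)*(-6) - (-8)*6)
= 278
Area = |278|/2 = 139

139


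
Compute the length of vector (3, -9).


|u| = sqrt(3^2 + (-9)^2) = sqrt(90) = 9.4868

9.4868


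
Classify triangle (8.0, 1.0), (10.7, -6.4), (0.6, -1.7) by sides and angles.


Side lengths squared: AB^2=62.05, BC^2=124.1, CA^2=62.05
Sorted: [62.05, 62.05, 124.1]
By sides: Isosceles, By angles: Right

Isosceles, Right


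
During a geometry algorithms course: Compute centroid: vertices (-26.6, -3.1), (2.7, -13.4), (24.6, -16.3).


Centroid = ((x_A+x_B+x_C)/3, (y_A+y_B+y_C)/3)
= (((-26.6)+2.7+24.6)/3, ((-3.1)+(-13.4)+(-16.3))/3)
= (0.2333, -10.9333)

(0.2333, -10.9333)


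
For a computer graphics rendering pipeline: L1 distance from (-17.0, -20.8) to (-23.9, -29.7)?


|(-17)-(-23.9)| + |(-20.8)-(-29.7)| = 6.9 + 8.9 = 15.8

15.8


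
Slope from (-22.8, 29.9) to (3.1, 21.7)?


slope = (y2-y1)/(x2-x1) = (21.7-29.9)/(3.1-(-22.8)) = (-8.2)/25.9 = -0.3166

-0.3166


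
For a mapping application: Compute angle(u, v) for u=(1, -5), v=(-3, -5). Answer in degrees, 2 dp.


u.v = 22, |u| = sqrt(26) = 5.099, |v| = sqrt(34) = 5.831
cos(theta) = u.v/(|u||v|) = 22/sqrt(884) = 0.73994
theta = acos(0.73994) = 42.27 degrees

42.27 degrees


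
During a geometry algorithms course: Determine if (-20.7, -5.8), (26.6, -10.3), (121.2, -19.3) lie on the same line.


Cross product: (26.6-(-20.7))*((-19.3)-(-5.8)) - ((-10.3)-(-5.8))*(121.2-(-20.7))
= 0

Yes, collinear


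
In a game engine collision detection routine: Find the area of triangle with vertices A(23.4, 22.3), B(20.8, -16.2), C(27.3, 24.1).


Area = |x_A(y_B-y_C) + x_B(y_C-y_A) + x_C(y_A-y_B)|/2
= |(-943.02) + 37.44 + 1051.05|/2
= 145.47/2 = 72.735

72.735


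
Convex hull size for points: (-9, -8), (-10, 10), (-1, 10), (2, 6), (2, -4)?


Convex hull vertices (CCW): (-10, 10), (-9, -8), (2, -4), (2, 6), (-1, 10)
Count = 5

5


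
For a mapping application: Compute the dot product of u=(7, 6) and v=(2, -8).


u . v = u_x*v_x + u_y*v_y = 7*2 + 6*(-8)
= 14 + (-48) = -34

-34


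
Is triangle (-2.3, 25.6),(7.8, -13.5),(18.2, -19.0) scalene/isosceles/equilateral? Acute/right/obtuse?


Side lengths squared: AB^2=1630.82, BC^2=138.41, CA^2=2409.41
Sorted: [138.41, 1630.82, 2409.41]
By sides: Scalene, By angles: Obtuse

Scalene, Obtuse


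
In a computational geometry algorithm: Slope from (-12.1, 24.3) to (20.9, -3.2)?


slope = (y2-y1)/(x2-x1) = ((-3.2)-24.3)/(20.9-(-12.1)) = (-27.5)/33 = -0.8333

-0.8333


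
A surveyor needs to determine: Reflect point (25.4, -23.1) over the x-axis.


Reflection over x-axis: (x,y) -> (x,-y)
(25.4, -23.1) -> (25.4, 23.1)

(25.4, 23.1)


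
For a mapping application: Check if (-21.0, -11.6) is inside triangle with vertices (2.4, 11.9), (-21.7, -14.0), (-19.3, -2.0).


Cross products: AB x AP = -39.71, BC x BP = -2.64, CA x CP = -184.69
All same sign? yes

Yes, inside


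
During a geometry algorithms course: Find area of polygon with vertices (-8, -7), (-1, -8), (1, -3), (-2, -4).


Shoelace sum: ((-8)*(-8) - (-1)*(-7)) + ((-1)*(-3) - 1*(-8)) + (1*(-4) - (-2)*(-3)) + ((-2)*(-7) - (-8)*(-4))
= 40
Area = |40|/2 = 20

20


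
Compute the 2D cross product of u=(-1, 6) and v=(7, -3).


u x v = u_x*v_y - u_y*v_x = (-1)*(-3) - 6*7
= 3 - 42 = -39

-39


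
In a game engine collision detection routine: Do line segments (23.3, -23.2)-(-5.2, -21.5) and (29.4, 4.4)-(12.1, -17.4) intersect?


Cross products: d1=344.5, d2=-306.21, d3=-796.97, d4=-146.26
d1*d2 < 0 and d3*d4 < 0? no

No, they don't intersect


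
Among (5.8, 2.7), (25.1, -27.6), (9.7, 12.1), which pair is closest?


d(P0,P1) = 35.9246, d(P0,P2) = 10.1769, d(P1,P2) = 42.5823
Closest: P0 and P2

Closest pair: (5.8, 2.7) and (9.7, 12.1), distance = 10.1769


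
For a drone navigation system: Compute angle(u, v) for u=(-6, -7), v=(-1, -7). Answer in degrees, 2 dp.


u.v = 55, |u| = sqrt(85) = 9.2195, |v| = sqrt(50) = 7.0711
cos(theta) = u.v/(|u||v|) = 55/sqrt(4250) = 0.843661
theta = acos(0.843661) = 32.47 degrees

32.47 degrees


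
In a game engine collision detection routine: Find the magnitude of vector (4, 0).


|u| = sqrt(4^2 + 0^2) = sqrt(16) = 4

4


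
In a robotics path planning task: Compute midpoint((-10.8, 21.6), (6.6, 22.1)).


M = (((-10.8)+6.6)/2, (21.6+22.1)/2)
= (-2.1, 21.85)

(-2.1, 21.85)


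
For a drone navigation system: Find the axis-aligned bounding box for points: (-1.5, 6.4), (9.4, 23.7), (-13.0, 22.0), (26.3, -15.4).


x range: [-13, 26.3]
y range: [-15.4, 23.7]
Bounding box: (-13,-15.4) to (26.3,23.7)

(-13,-15.4) to (26.3,23.7)


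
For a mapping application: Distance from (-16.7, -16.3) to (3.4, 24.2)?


dx=20.1, dy=40.5
d^2 = 20.1^2 + 40.5^2 = 2044.26
d = sqrt(2044.26) = 45.2135

45.2135


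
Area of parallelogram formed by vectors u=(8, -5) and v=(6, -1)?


|u x v| = |8*(-1) - (-5)*6|
= |(-8) - (-30)| = 22

22


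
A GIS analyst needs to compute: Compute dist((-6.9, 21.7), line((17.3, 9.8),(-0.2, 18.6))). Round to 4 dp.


|cross product| = 4.71
|line direction| = sqrt(383.69) = 19.588
Distance = 4.71/sqrt(383.69) = 0.2405

0.2405


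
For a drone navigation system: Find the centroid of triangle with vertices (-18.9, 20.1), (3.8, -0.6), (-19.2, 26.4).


Centroid = ((x_A+x_B+x_C)/3, (y_A+y_B+y_C)/3)
= (((-18.9)+3.8+(-19.2))/3, (20.1+(-0.6)+26.4)/3)
= (-11.4333, 15.3)

(-11.4333, 15.3)


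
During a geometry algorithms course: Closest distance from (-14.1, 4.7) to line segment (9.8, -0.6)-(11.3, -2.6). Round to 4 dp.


Project P onto AB: t = 0 (clamped to [0,1])
Closest point on segment: (9.8, -0.6)
Distance: 24.4806

24.4806


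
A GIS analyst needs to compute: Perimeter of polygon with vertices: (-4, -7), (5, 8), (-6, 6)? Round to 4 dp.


Sides: (-4, -7)->(5, 8): sqrt(306) = 17.492856, (5, 8)->(-6, 6): sqrt(125) = 11.18034, (-6, 6)->(-4, -7): sqrt(173) = 13.152946
Sum = 41.826142
Perimeter = 41.8261

41.8261


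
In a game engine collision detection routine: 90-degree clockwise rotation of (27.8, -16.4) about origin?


90° CW: (x,y) -> (y, -x)
(27.8,-16.4) -> (-16.4, -27.8)

(-16.4, -27.8)


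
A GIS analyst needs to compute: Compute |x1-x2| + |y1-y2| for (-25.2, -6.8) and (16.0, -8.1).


|(-25.2)-16| + |(-6.8)-(-8.1)| = 41.2 + 1.3 = 42.5

42.5


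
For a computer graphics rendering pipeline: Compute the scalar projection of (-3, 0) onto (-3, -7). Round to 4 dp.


u.v = 9, |v| = sqrt(58) = 7.6158
Scalar projection = u.v / |v| = 9 / sqrt(58) = 1.1818

1.1818


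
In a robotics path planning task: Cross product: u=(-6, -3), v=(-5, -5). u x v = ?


u x v = u_x*v_y - u_y*v_x = (-6)*(-5) - (-3)*(-5)
= 30 - 15 = 15

15


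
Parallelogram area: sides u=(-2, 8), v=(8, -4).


|u x v| = |(-2)*(-4) - 8*8|
= |8 - 64| = 56

56


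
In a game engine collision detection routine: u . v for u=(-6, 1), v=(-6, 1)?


u . v = u_x*v_x + u_y*v_y = (-6)*(-6) + 1*1
= 36 + 1 = 37

37


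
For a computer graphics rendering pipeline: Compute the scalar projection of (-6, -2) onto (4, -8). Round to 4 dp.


u.v = -8, |v| = sqrt(80) = 8.9443
Scalar projection = u.v / |v| = -8 / sqrt(80) = -0.8944

-0.8944


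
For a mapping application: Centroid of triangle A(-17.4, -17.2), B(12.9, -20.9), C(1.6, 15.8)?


Centroid = ((x_A+x_B+x_C)/3, (y_A+y_B+y_C)/3)
= (((-17.4)+12.9+1.6)/3, ((-17.2)+(-20.9)+15.8)/3)
= (-0.9667, -7.4333)

(-0.9667, -7.4333)


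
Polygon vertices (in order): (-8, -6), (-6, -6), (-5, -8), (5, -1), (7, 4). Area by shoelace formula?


Shoelace sum: ((-8)*(-6) - (-6)*(-6)) + ((-6)*(-8) - (-5)*(-6)) + ((-5)*(-1) - 5*(-8)) + (5*4 - 7*(-1)) + (7*(-6) - (-8)*4)
= 92
Area = |92|/2 = 46

46


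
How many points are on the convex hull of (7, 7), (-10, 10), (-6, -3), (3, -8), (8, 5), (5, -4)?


Convex hull vertices (CCW): (-10, 10), (-6, -3), (3, -8), (5, -4), (8, 5), (7, 7)
Count = 6

6


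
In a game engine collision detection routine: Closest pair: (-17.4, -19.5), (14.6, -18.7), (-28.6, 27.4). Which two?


d(P0,P1) = 32.01, d(P0,P2) = 48.2188, d(P1,P2) = 63.1779
Closest: P0 and P1

Closest pair: (-17.4, -19.5) and (14.6, -18.7), distance = 32.01


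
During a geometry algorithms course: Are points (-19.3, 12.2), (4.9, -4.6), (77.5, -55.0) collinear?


Cross product: (4.9-(-19.3))*((-55)-12.2) - ((-4.6)-12.2)*(77.5-(-19.3))
= 0

Yes, collinear


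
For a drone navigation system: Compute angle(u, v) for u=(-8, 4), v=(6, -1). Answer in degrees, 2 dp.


u.v = -52, |u| = sqrt(80) = 8.9443, |v| = sqrt(37) = 6.0828
cos(theta) = u.v/(|u||v|) = -52/sqrt(2960) = -0.955779
theta = acos(-0.955779) = 162.9 degrees

162.9 degrees


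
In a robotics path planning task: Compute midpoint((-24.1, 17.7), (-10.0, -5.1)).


M = (((-24.1)+(-10))/2, (17.7+(-5.1))/2)
= (-17.05, 6.3)

(-17.05, 6.3)


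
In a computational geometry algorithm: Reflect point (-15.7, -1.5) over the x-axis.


Reflection over x-axis: (x,y) -> (x,-y)
(-15.7, -1.5) -> (-15.7, 1.5)

(-15.7, 1.5)


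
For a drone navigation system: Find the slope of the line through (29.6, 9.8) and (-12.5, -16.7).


slope = (y2-y1)/(x2-x1) = ((-16.7)-9.8)/((-12.5)-29.6) = (-26.5)/(-42.1) = 0.6295

0.6295


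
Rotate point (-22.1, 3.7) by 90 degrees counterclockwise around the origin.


90° CCW: (x,y) -> (-y, x)
(-22.1,3.7) -> (-3.7, -22.1)

(-3.7, -22.1)


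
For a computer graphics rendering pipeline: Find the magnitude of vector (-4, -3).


|u| = sqrt((-4)^2 + (-3)^2) = sqrt(25) = 5

5


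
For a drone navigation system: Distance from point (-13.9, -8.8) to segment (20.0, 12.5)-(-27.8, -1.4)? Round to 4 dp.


Project P onto AB: t = 0.7734 (clamped to [0,1])
Closest point on segment: (-16.9679, 1.7499)
Distance: 10.9869

10.9869


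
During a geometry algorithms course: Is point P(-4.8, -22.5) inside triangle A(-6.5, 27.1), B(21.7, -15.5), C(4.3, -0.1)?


Cross products: AB x AP = -1326.3, BC x BP = 529.9, CA x CP = 489.44
All same sign? no

No, outside


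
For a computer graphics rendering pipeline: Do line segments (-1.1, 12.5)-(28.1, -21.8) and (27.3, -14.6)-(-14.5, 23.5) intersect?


Cross products: d1=-50.74, d2=270.48, d3=182.8, d4=-138.42
d1*d2 < 0 and d3*d4 < 0? yes

Yes, they intersect


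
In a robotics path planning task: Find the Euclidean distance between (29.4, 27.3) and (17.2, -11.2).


dx=-12.2, dy=-38.5
d^2 = (-12.2)^2 + (-38.5)^2 = 1631.09
d = sqrt(1631.09) = 40.3868

40.3868


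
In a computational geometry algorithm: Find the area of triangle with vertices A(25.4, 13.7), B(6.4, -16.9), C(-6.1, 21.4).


Area = |x_A(y_B-y_C) + x_B(y_C-y_A) + x_C(y_A-y_B)|/2
= |(-972.82) + 49.28 + (-186.66)|/2
= 1110.2/2 = 555.1

555.1


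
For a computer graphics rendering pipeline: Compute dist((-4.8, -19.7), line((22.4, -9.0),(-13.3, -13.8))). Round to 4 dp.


|cross product| = 251.43
|line direction| = sqrt(1297.53) = 36.0212
Distance = 251.43/sqrt(1297.53) = 6.98

6.98


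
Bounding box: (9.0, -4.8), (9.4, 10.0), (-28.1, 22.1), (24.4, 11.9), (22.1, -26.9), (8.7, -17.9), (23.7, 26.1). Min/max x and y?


x range: [-28.1, 24.4]
y range: [-26.9, 26.1]
Bounding box: (-28.1,-26.9) to (24.4,26.1)

(-28.1,-26.9) to (24.4,26.1)


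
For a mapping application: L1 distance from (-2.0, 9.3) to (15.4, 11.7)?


|(-2)-15.4| + |9.3-11.7| = 17.4 + 2.4 = 19.8

19.8


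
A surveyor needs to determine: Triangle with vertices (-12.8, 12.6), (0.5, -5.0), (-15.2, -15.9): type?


Side lengths squared: AB^2=486.65, BC^2=365.3, CA^2=818.01
Sorted: [365.3, 486.65, 818.01]
By sides: Scalene, By angles: Acute

Scalene, Acute


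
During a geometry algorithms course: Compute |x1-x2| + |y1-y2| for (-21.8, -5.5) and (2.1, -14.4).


|(-21.8)-2.1| + |(-5.5)-(-14.4)| = 23.9 + 8.9 = 32.8

32.8


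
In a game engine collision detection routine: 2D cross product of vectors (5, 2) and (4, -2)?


u x v = u_x*v_y - u_y*v_x = 5*(-2) - 2*4
= (-10) - 8 = -18

-18


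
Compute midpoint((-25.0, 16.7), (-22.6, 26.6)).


M = (((-25)+(-22.6))/2, (16.7+26.6)/2)
= (-23.8, 21.65)

(-23.8, 21.65)


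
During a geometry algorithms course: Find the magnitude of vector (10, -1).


|u| = sqrt(10^2 + (-1)^2) = sqrt(101) = 10.0499

10.0499


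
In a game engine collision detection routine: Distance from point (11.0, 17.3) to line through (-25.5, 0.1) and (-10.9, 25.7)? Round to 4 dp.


|cross product| = 683.28
|line direction| = sqrt(868.52) = 29.4707
Distance = 683.28/sqrt(868.52) = 23.1851

23.1851


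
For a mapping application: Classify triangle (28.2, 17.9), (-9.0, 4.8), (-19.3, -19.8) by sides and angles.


Side lengths squared: AB^2=1555.45, BC^2=711.25, CA^2=3677.54
Sorted: [711.25, 1555.45, 3677.54]
By sides: Scalene, By angles: Obtuse

Scalene, Obtuse


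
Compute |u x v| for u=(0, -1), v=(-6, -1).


|u x v| = |0*(-1) - (-1)*(-6)|
= |0 - 6| = 6

6


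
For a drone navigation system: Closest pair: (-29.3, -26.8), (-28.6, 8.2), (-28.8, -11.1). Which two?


d(P0,P1) = 35.007, d(P0,P2) = 15.708, d(P1,P2) = 19.301
Closest: P0 and P2

Closest pair: (-29.3, -26.8) and (-28.8, -11.1), distance = 15.708


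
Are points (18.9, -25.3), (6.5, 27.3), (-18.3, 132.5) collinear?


Cross product: (6.5-18.9)*(132.5-(-25.3)) - (27.3-(-25.3))*((-18.3)-18.9)
= 0

Yes, collinear


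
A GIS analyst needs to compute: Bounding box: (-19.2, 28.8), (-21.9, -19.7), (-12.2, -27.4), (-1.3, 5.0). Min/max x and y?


x range: [-21.9, -1.3]
y range: [-27.4, 28.8]
Bounding box: (-21.9,-27.4) to (-1.3,28.8)

(-21.9,-27.4) to (-1.3,28.8)


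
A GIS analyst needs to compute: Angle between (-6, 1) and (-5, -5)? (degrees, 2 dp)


u.v = 25, |u| = sqrt(37) = 6.0828, |v| = sqrt(50) = 7.0711
cos(theta) = u.v/(|u||v|) = 25/sqrt(1850) = 0.581238
theta = acos(0.581238) = 54.46 degrees

54.46 degrees


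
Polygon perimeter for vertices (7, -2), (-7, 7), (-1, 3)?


Sides: (7, -2)->(-7, 7): sqrt(277) = 16.643317, (-7, 7)->(-1, 3): sqrt(52) = 7.211103, (-1, 3)->(7, -2): sqrt(89) = 9.433981
Sum = 33.288401
Perimeter = 33.2884

33.2884


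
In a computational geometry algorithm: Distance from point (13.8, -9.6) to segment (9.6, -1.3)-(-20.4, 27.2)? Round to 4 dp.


Project P onto AB: t = 0 (clamped to [0,1])
Closest point on segment: (9.6, -1.3)
Distance: 9.3022

9.3022


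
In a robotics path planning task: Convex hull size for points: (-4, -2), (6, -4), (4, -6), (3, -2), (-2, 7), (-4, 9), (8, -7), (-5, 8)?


Convex hull vertices (CCW): (-5, 8), (-4, -2), (4, -6), (8, -7), (6, -4), (-2, 7), (-4, 9)
Count = 7

7


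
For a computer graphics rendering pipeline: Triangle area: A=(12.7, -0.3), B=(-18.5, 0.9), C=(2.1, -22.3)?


Area = |x_A(y_B-y_C) + x_B(y_C-y_A) + x_C(y_A-y_B)|/2
= |294.64 + 407 + (-2.52)|/2
= 699.12/2 = 349.56

349.56


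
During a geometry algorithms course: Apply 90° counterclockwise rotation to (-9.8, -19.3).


90° CCW: (x,y) -> (-y, x)
(-9.8,-19.3) -> (19.3, -9.8)

(19.3, -9.8)


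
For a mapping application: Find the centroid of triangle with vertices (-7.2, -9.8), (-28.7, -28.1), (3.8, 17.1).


Centroid = ((x_A+x_B+x_C)/3, (y_A+y_B+y_C)/3)
= (((-7.2)+(-28.7)+3.8)/3, ((-9.8)+(-28.1)+17.1)/3)
= (-10.7, -6.9333)

(-10.7, -6.9333)


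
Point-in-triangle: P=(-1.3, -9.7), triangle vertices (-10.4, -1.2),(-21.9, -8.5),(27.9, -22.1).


Cross products: AB x AP = 164.18, BC x BP = 220.4, CA x CP = 135.36
All same sign? yes

Yes, inside


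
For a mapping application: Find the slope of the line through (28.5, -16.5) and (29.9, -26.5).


slope = (y2-y1)/(x2-x1) = ((-26.5)-(-16.5))/(29.9-28.5) = (-10)/1.4 = -7.1429

-7.1429


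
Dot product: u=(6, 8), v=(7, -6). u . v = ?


u . v = u_x*v_x + u_y*v_y = 6*7 + 8*(-6)
= 42 + (-48) = -6

-6


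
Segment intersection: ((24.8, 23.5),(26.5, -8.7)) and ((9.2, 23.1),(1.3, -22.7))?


Cross products: d1=711.32, d2=1043.56, d3=-503, d4=-835.24
d1*d2 < 0 and d3*d4 < 0? no

No, they don't intersect


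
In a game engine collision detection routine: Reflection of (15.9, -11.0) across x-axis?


Reflection over x-axis: (x,y) -> (x,-y)
(15.9, -11) -> (15.9, 11)

(15.9, 11)


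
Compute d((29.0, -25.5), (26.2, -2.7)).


dx=-2.8, dy=22.8
d^2 = (-2.8)^2 + 22.8^2 = 527.68
d = sqrt(527.68) = 22.9713

22.9713


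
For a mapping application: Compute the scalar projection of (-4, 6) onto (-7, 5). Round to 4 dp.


u.v = 58, |v| = sqrt(74) = 8.6023
Scalar projection = u.v / |v| = 58 / sqrt(74) = 6.7424

6.7424


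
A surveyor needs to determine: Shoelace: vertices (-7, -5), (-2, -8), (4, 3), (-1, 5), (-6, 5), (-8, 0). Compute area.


Shoelace sum: ((-7)*(-8) - (-2)*(-5)) + ((-2)*3 - 4*(-8)) + (4*5 - (-1)*3) + ((-1)*5 - (-6)*5) + ((-6)*0 - (-8)*5) + ((-8)*(-5) - (-7)*0)
= 200
Area = |200|/2 = 100

100


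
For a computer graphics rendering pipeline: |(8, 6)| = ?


|u| = sqrt(8^2 + 6^2) = sqrt(100) = 10

10


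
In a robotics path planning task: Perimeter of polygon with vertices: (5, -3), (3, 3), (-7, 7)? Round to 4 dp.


Sides: (5, -3)->(3, 3): sqrt(40) = 6.324555, (3, 3)->(-7, 7): sqrt(116) = 10.77033, (-7, 7)->(5, -3): sqrt(244) = 15.620499
Sum = 32.715384
Perimeter = 32.7154

32.7154


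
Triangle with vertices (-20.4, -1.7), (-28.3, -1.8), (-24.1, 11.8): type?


Side lengths squared: AB^2=62.42, BC^2=202.6, CA^2=195.94
Sorted: [62.42, 195.94, 202.6]
By sides: Scalene, By angles: Acute

Scalene, Acute


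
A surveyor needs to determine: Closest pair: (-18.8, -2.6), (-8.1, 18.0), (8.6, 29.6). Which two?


d(P0,P1) = 23.2131, d(P0,P2) = 42.28, d(P1,P2) = 20.3335
Closest: P1 and P2

Closest pair: (-8.1, 18.0) and (8.6, 29.6), distance = 20.3335


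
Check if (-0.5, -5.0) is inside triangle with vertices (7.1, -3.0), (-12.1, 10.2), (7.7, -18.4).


Cross products: AB x AP = 138.72, BC x BP = 30.8, CA x CP = 118.24
All same sign? yes

Yes, inside


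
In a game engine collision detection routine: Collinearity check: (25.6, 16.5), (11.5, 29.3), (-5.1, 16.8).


Cross product: (11.5-25.6)*(16.8-16.5) - (29.3-16.5)*((-5.1)-25.6)
= 388.73

No, not collinear


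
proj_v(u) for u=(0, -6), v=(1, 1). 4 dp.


u.v = -6, |v| = sqrt(2) = 1.4142
Scalar projection = u.v / |v| = -6 / sqrt(2) = -4.2426

-4.2426


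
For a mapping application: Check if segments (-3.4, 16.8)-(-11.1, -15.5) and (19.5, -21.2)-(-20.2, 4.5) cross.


Cross products: d1=-920.07, d2=560.13, d3=1032.27, d4=-447.93
d1*d2 < 0 and d3*d4 < 0? yes

Yes, they intersect


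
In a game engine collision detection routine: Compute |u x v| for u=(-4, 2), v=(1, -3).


|u x v| = |(-4)*(-3) - 2*1|
= |12 - 2| = 10

10


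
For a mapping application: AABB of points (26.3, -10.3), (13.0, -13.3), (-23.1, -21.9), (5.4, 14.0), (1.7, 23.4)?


x range: [-23.1, 26.3]
y range: [-21.9, 23.4]
Bounding box: (-23.1,-21.9) to (26.3,23.4)

(-23.1,-21.9) to (26.3,23.4)


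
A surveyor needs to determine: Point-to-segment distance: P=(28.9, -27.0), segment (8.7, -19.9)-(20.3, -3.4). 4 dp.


Project P onto AB: t = 0.288 (clamped to [0,1])
Closest point on segment: (12.041, -15.1476)
Distance: 20.6083

20.6083


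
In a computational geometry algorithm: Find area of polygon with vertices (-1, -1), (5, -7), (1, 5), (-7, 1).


Shoelace sum: ((-1)*(-7) - 5*(-1)) + (5*5 - 1*(-7)) + (1*1 - (-7)*5) + ((-7)*(-1) - (-1)*1)
= 88
Area = |88|/2 = 44

44


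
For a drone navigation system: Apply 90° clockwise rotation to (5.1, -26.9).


90° CW: (x,y) -> (y, -x)
(5.1,-26.9) -> (-26.9, -5.1)

(-26.9, -5.1)


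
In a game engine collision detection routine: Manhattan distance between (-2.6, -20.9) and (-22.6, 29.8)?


|(-2.6)-(-22.6)| + |(-20.9)-29.8| = 20 + 50.7 = 70.7

70.7


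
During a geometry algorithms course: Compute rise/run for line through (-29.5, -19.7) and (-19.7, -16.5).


slope = (y2-y1)/(x2-x1) = ((-16.5)-(-19.7))/((-19.7)-(-29.5)) = 3.2/9.8 = 0.3265

0.3265


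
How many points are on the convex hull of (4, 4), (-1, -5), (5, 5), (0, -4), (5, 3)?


Convex hull vertices (CCW): (-1, -5), (0, -4), (5, 3), (5, 5), (4, 4)
Count = 5

5


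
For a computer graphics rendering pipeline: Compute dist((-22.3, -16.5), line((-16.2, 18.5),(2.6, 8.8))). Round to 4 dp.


|cross product| = 717.17
|line direction| = sqrt(447.53) = 21.1549
Distance = 717.17/sqrt(447.53) = 33.9009

33.9009


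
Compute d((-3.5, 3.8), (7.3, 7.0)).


dx=10.8, dy=3.2
d^2 = 10.8^2 + 3.2^2 = 126.88
d = sqrt(126.88) = 11.2641

11.2641


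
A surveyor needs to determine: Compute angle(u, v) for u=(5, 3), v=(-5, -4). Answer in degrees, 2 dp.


u.v = -37, |u| = sqrt(34) = 5.831, |v| = sqrt(41) = 6.4031
cos(theta) = u.v/(|u||v|) = -37/sqrt(1394) = -0.990992
theta = acos(-0.990992) = 172.3 degrees

172.3 degrees


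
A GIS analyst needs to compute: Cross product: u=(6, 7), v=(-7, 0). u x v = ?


u x v = u_x*v_y - u_y*v_x = 6*0 - 7*(-7)
= 0 - (-49) = 49

49


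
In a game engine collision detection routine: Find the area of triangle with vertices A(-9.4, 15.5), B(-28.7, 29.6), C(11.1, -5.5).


Area = |x_A(y_B-y_C) + x_B(y_C-y_A) + x_C(y_A-y_B)|/2
= |(-329.94) + 602.7 + (-156.51)|/2
= 116.25/2 = 58.125

58.125


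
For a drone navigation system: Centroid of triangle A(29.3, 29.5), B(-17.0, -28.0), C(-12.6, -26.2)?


Centroid = ((x_A+x_B+x_C)/3, (y_A+y_B+y_C)/3)
= ((29.3+(-17)+(-12.6))/3, (29.5+(-28)+(-26.2))/3)
= (-0.1, -8.2333)

(-0.1, -8.2333)


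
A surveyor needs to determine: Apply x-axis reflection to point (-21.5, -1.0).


Reflection over x-axis: (x,y) -> (x,-y)
(-21.5, -1) -> (-21.5, 1)

(-21.5, 1)


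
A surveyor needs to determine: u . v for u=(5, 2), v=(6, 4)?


u . v = u_x*v_x + u_y*v_y = 5*6 + 2*4
= 30 + 8 = 38

38


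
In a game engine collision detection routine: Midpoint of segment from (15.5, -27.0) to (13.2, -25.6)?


M = ((15.5+13.2)/2, ((-27)+(-25.6))/2)
= (14.35, -26.3)

(14.35, -26.3)


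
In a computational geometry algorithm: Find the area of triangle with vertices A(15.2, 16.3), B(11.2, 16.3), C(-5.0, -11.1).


Area = |x_A(y_B-y_C) + x_B(y_C-y_A) + x_C(y_A-y_B)|/2
= |416.48 + (-306.88) + 0|/2
= 109.6/2 = 54.8

54.8


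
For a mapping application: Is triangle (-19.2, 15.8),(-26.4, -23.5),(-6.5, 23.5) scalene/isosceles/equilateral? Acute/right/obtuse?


Side lengths squared: AB^2=1596.33, BC^2=2605.01, CA^2=220.58
Sorted: [220.58, 1596.33, 2605.01]
By sides: Scalene, By angles: Obtuse

Scalene, Obtuse


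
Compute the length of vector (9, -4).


|u| = sqrt(9^2 + (-4)^2) = sqrt(97) = 9.8489

9.8489


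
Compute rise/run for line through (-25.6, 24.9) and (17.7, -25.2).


slope = (y2-y1)/(x2-x1) = ((-25.2)-24.9)/(17.7-(-25.6)) = (-50.1)/43.3 = -1.157

-1.157


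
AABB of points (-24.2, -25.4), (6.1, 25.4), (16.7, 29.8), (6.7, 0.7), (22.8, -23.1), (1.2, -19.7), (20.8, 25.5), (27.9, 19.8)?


x range: [-24.2, 27.9]
y range: [-25.4, 29.8]
Bounding box: (-24.2,-25.4) to (27.9,29.8)

(-24.2,-25.4) to (27.9,29.8)


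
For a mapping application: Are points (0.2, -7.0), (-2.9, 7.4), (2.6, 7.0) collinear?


Cross product: ((-2.9)-0.2)*(7-(-7)) - (7.4-(-7))*(2.6-0.2)
= -77.96

No, not collinear


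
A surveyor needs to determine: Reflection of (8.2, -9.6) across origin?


Reflection over origin: (x,y) -> (-x,-y)
(8.2, -9.6) -> (-8.2, 9.6)

(-8.2, 9.6)


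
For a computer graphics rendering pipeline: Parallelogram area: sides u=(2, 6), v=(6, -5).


|u x v| = |2*(-5) - 6*6|
= |(-10) - 36| = 46

46


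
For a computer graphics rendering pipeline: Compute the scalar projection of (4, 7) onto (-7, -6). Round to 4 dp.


u.v = -70, |v| = sqrt(85) = 9.2195
Scalar projection = u.v / |v| = -70 / sqrt(85) = -7.5926

-7.5926


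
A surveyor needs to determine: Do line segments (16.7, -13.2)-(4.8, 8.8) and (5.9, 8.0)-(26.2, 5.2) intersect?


Cross products: d1=-400.12, d2=13.16, d3=-14.68, d4=-427.96
d1*d2 < 0 and d3*d4 < 0? no

No, they don't intersect


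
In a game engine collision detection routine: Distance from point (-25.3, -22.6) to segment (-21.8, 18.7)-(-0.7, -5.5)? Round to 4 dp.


Project P onto AB: t = 0.8979 (clamped to [0,1])
Closest point on segment: (-2.8541, -3.0294)
Distance: 29.7796

29.7796


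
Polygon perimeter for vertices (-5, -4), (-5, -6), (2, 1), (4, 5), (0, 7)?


Sides: (-5, -4)->(-5, -6): sqrt(4) = 2, (-5, -6)->(2, 1): sqrt(98) = 9.899495, (2, 1)->(4, 5): sqrt(20) = 4.472136, (4, 5)->(0, 7): sqrt(20) = 4.472136, (0, 7)->(-5, -4): sqrt(146) = 12.083046
Sum = 32.926813
Perimeter = 32.9268

32.9268


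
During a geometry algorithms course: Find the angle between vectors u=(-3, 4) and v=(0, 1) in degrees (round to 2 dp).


u.v = 4, |u| = sqrt(25) = 5, |v| = sqrt(1) = 1
cos(theta) = u.v/(|u||v|) = 4/sqrt(25) = 0.8
theta = acos(0.8) = 36.87 degrees

36.87 degrees


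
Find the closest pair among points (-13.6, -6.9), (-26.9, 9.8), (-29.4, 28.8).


d(P0,P1) = 21.349, d(P0,P2) = 39.0401, d(P1,P2) = 19.1638
Closest: P1 and P2

Closest pair: (-26.9, 9.8) and (-29.4, 28.8), distance = 19.1638


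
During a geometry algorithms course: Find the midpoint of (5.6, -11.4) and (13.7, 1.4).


M = ((5.6+13.7)/2, ((-11.4)+1.4)/2)
= (9.65, -5)

(9.65, -5)


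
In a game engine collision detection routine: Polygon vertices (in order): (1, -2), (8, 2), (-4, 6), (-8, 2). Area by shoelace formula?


Shoelace sum: (1*2 - 8*(-2)) + (8*6 - (-4)*2) + ((-4)*2 - (-8)*6) + ((-8)*(-2) - 1*2)
= 128
Area = |128|/2 = 64

64


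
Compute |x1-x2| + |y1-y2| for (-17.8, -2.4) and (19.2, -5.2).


|(-17.8)-19.2| + |(-2.4)-(-5.2)| = 37 + 2.8 = 39.8

39.8


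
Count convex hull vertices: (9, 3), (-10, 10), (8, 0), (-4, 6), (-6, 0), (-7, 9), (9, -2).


Convex hull vertices (CCW): (-10, 10), (-6, 0), (9, -2), (9, 3), (-7, 9)
Count = 5

5


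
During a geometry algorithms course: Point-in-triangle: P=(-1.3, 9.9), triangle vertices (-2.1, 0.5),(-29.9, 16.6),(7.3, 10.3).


Cross products: AB x AP = -274.2, BC x BP = -69.06, CA x CP = -80.52
All same sign? yes

Yes, inside


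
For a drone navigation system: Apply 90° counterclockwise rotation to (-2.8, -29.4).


90° CCW: (x,y) -> (-y, x)
(-2.8,-29.4) -> (29.4, -2.8)

(29.4, -2.8)


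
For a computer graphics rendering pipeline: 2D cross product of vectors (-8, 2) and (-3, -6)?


u x v = u_x*v_y - u_y*v_x = (-8)*(-6) - 2*(-3)
= 48 - (-6) = 54

54


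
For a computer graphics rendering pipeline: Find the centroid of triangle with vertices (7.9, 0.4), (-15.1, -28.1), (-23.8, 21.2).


Centroid = ((x_A+x_B+x_C)/3, (y_A+y_B+y_C)/3)
= ((7.9+(-15.1)+(-23.8))/3, (0.4+(-28.1)+21.2)/3)
= (-10.3333, -2.1667)

(-10.3333, -2.1667)


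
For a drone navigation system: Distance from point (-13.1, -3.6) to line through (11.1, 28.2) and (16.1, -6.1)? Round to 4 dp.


|cross product| = 989.06
|line direction| = sqrt(1201.49) = 34.6625
Distance = 989.06/sqrt(1201.49) = 28.534

28.534


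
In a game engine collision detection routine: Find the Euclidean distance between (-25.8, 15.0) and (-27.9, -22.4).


dx=-2.1, dy=-37.4
d^2 = (-2.1)^2 + (-37.4)^2 = 1403.17
d = sqrt(1403.17) = 37.4589

37.4589


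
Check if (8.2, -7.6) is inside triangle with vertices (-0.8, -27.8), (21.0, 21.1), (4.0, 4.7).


Cross products: AB x AP = 0.26, BC x BP = 277.98, CA x CP = 195.54
All same sign? yes

Yes, inside


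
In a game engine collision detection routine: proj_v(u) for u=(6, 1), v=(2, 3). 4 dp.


u.v = 15, |v| = sqrt(13) = 3.6056
Scalar projection = u.v / |v| = 15 / sqrt(13) = 4.1603

4.1603


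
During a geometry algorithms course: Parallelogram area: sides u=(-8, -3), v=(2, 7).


|u x v| = |(-8)*7 - (-3)*2|
= |(-56) - (-6)| = 50

50


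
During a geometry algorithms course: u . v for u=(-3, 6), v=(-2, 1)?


u . v = u_x*v_x + u_y*v_y = (-3)*(-2) + 6*1
= 6 + 6 = 12

12


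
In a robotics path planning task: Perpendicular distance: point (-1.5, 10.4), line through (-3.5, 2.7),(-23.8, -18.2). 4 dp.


|cross product| = 114.51
|line direction| = sqrt(848.9) = 29.1359
Distance = 114.51/sqrt(848.9) = 3.9302

3.9302


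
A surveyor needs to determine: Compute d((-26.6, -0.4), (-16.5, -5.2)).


dx=10.1, dy=-4.8
d^2 = 10.1^2 + (-4.8)^2 = 125.05
d = sqrt(125.05) = 11.1826

11.1826


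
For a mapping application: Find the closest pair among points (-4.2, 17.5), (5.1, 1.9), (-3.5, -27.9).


d(P0,P1) = 18.1618, d(P0,P2) = 45.4054, d(P1,P2) = 31.0161
Closest: P0 and P1

Closest pair: (-4.2, 17.5) and (5.1, 1.9), distance = 18.1618


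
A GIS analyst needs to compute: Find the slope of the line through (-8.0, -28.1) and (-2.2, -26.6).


slope = (y2-y1)/(x2-x1) = ((-26.6)-(-28.1))/((-2.2)-(-8)) = 1.5/5.8 = 0.2586

0.2586


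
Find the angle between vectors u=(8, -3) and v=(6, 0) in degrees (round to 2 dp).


u.v = 48, |u| = sqrt(73) = 8.544, |v| = sqrt(36) = 6
cos(theta) = u.v/(|u||v|) = 48/sqrt(2628) = 0.936329
theta = acos(0.936329) = 20.56 degrees

20.56 degrees


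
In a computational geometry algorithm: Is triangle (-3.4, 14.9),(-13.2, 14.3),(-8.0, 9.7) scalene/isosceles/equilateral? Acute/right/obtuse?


Side lengths squared: AB^2=96.4, BC^2=48.2, CA^2=48.2
Sorted: [48.2, 48.2, 96.4]
By sides: Isosceles, By angles: Right

Isosceles, Right


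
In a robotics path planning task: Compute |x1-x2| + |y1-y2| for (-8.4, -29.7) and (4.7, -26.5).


|(-8.4)-4.7| + |(-29.7)-(-26.5)| = 13.1 + 3.2 = 16.3

16.3


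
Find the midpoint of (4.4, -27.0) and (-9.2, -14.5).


M = ((4.4+(-9.2))/2, ((-27)+(-14.5))/2)
= (-2.4, -20.75)

(-2.4, -20.75)


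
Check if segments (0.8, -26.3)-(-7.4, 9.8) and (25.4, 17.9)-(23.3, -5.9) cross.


Cross products: d1=-492.66, d2=-763.63, d3=-1250.5, d4=-979.53
d1*d2 < 0 and d3*d4 < 0? no

No, they don't intersect


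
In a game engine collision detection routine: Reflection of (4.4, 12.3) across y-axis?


Reflection over y-axis: (x,y) -> (-x,y)
(4.4, 12.3) -> (-4.4, 12.3)

(-4.4, 12.3)


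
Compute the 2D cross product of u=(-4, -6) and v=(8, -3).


u x v = u_x*v_y - u_y*v_x = (-4)*(-3) - (-6)*8
= 12 - (-48) = 60

60


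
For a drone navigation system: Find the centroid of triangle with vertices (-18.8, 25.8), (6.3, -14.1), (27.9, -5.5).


Centroid = ((x_A+x_B+x_C)/3, (y_A+y_B+y_C)/3)
= (((-18.8)+6.3+27.9)/3, (25.8+(-14.1)+(-5.5))/3)
= (5.1333, 2.0667)

(5.1333, 2.0667)


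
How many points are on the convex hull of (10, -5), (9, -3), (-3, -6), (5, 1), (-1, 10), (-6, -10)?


Convex hull vertices (CCW): (-6, -10), (10, -5), (9, -3), (-1, 10)
Count = 4

4


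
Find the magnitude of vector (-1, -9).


|u| = sqrt((-1)^2 + (-9)^2) = sqrt(82) = 9.0554

9.0554


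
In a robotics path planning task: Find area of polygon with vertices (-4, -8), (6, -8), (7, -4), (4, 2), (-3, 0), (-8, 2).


Shoelace sum: ((-4)*(-8) - 6*(-8)) + (6*(-4) - 7*(-8)) + (7*2 - 4*(-4)) + (4*0 - (-3)*2) + ((-3)*2 - (-8)*0) + ((-8)*(-8) - (-4)*2)
= 214
Area = |214|/2 = 107

107


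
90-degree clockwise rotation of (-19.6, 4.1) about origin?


90° CW: (x,y) -> (y, -x)
(-19.6,4.1) -> (4.1, 19.6)

(4.1, 19.6)


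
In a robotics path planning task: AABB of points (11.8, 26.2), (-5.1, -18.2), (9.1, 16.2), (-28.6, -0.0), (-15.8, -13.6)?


x range: [-28.6, 11.8]
y range: [-18.2, 26.2]
Bounding box: (-28.6,-18.2) to (11.8,26.2)

(-28.6,-18.2) to (11.8,26.2)


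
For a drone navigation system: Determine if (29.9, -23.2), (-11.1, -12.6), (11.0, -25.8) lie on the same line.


Cross product: ((-11.1)-29.9)*((-25.8)-(-23.2)) - ((-12.6)-(-23.2))*(11-29.9)
= 306.94

No, not collinear


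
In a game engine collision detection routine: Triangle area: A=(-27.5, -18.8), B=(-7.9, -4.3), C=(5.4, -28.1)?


Area = |x_A(y_B-y_C) + x_B(y_C-y_A) + x_C(y_A-y_B)|/2
= |(-654.5) + 73.47 + (-78.3)|/2
= 659.33/2 = 329.665

329.665


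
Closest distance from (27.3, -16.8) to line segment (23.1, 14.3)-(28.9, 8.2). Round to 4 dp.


Project P onto AB: t = 1 (clamped to [0,1])
Closest point on segment: (28.9, 8.2)
Distance: 25.0511

25.0511


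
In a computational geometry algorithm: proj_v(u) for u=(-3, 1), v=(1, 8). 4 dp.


u.v = 5, |v| = sqrt(65) = 8.0623
Scalar projection = u.v / |v| = 5 / sqrt(65) = 0.6202

0.6202


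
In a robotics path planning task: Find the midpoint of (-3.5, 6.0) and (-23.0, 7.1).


M = (((-3.5)+(-23))/2, (6+7.1)/2)
= (-13.25, 6.55)

(-13.25, 6.55)


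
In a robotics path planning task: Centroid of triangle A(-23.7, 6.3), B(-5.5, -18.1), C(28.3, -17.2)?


Centroid = ((x_A+x_B+x_C)/3, (y_A+y_B+y_C)/3)
= (((-23.7)+(-5.5)+28.3)/3, (6.3+(-18.1)+(-17.2))/3)
= (-0.3, -9.6667)

(-0.3, -9.6667)


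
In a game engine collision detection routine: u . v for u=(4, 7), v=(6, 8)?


u . v = u_x*v_x + u_y*v_y = 4*6 + 7*8
= 24 + 56 = 80

80


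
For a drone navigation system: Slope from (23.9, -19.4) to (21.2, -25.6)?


slope = (y2-y1)/(x2-x1) = ((-25.6)-(-19.4))/(21.2-23.9) = (-6.2)/(-2.7) = 2.2963

2.2963


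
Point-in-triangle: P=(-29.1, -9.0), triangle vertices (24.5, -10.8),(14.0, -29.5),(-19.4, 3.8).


Cross products: AB x AP = -1021.22, BC x BP = 750.53, CA x CP = -703.54
All same sign? no

No, outside
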